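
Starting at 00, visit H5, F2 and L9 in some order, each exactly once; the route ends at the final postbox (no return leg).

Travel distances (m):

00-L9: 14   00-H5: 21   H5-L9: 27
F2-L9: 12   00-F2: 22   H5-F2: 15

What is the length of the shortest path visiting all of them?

41 m — the minimum one-way total.

There are 3! = 6 possible orderings.
00 - H5 - F2 - L9: 21+15+12 = 48
00 - H5 - L9 - F2: 21+27+12 = 60
00 - F2 - H5 - L9: 22+15+27 = 64
00 - F2 - L9 - H5: 22+12+27 = 61
00 - L9 - H5 - F2: 14+27+15 = 56
00 - L9 - F2 - H5: 14+12+15 = 41
The minimum is 41.
One shortest path: 00 → L9 → F2 → H5.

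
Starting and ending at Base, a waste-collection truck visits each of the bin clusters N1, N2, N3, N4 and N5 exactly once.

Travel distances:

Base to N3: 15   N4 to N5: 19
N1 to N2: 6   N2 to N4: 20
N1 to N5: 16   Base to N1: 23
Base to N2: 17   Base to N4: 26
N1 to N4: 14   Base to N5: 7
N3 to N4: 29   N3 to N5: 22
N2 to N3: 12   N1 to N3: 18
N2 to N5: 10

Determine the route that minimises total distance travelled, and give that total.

With 5 stops there are 5!/2 = 60 distinct round trips (a route and its reverse cost the same).
Base → N1 → N2 → N3 → N4 → N5 → Base: 23+6+12+29+19+7 = 96
Base → N1 → N2 → N3 → N5 → N4 → Base: 23+6+12+22+19+26 = 108
Base → N1 → N2 → N4 → N3 → N5 → Base: 23+6+20+29+22+7 = 107
Base → N1 → N2 → N4 → N5 → N3 → Base: 23+6+20+19+22+15 = 105
Base → N1 → N2 → N5 → N3 → N4 → Base: 23+6+10+22+29+26 = 116
Base → N1 → N2 → N5 → N4 → N3 → Base: 23+6+10+19+29+15 = 102
Base → N1 → N3 → N2 → N4 → N5 → Base: 23+18+12+20+19+7 = 99
Base → N1 → N3 → N2 → N5 → N4 → Base: 23+18+12+10+19+26 = 108
Base → N1 → N3 → N4 → N2 → N5 → Base: 23+18+29+20+10+7 = 107
Base → N1 → N3 → N4 → N5 → N2 → Base: 23+18+29+19+10+17 = 116
Base → N1 → N3 → N5 → N2 → N4 → Base: 23+18+22+10+20+26 = 119
Base → N1 → N3 → N5 → N4 → N2 → Base: 23+18+22+19+20+17 = 119
Base → N1 → N4 → N2 → N3 → N5 → Base: 23+14+20+12+22+7 = 98
Base → N1 → N4 → N2 → N5 → N3 → Base: 23+14+20+10+22+15 = 104
… (46 more)
Base → N3 → N2 → N1 → N4 → N5 → Base: 15+12+6+14+19+7 = 73  ← best
The minimum is 73.
One optimal route: Base → N3 → N2 → N1 → N4 → N5 → Base (or its reverse).

Shortest round trip = 73.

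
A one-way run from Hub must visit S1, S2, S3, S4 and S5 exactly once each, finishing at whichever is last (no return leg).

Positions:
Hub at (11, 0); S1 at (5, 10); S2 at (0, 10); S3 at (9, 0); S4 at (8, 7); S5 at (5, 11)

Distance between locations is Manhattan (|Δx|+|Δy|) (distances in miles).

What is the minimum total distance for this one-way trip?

There are 5! = 120 possible orderings.
Hub → S1 → S2 → S3 → S4 → S5: 16+5+19+8+7 = 55
Hub → S1 → S2 → S3 → S5 → S4: 16+5+19+15+7 = 62
Hub → S1 → S2 → S4 → S3 → S5: 16+5+11+8+15 = 55
Hub → S1 → S2 → S4 → S5 → S3: 16+5+11+7+15 = 54
Hub → S1 → S2 → S5 → S3 → S4: 16+5+6+15+8 = 50
Hub → S1 → S2 → S5 → S4 → S3: 16+5+6+7+8 = 42
Hub → S1 → S3 → S2 → S4 → S5: 16+14+19+11+7 = 67
Hub → S1 → S3 → S2 → S5 → S4: 16+14+19+6+7 = 62
Hub → S1 → S3 → S4 → S2 → S5: 16+14+8+11+6 = 55
Hub → S1 → S3 → S4 → S5 → S2: 16+14+8+7+6 = 51
Hub → S1 → S3 → S5 → S2 → S4: 16+14+15+6+11 = 62
Hub → S1 → S3 → S5 → S4 → S2: 16+14+15+7+11 = 63
Hub → S1 → S4 → S2 → S3 → S5: 16+6+11+19+15 = 67
Hub → S1 → S4 → S2 → S5 → S3: 16+6+11+6+15 = 54
… (106 more)
Hub → S3 → S4 → S1 → S5 → S2: 2+8+6+1+6 = 23  ← best
The minimum is 23.
One shortest path: Hub → S3 → S4 → S1 → S5 → S2.

Minimum one-way distance = 23 miles.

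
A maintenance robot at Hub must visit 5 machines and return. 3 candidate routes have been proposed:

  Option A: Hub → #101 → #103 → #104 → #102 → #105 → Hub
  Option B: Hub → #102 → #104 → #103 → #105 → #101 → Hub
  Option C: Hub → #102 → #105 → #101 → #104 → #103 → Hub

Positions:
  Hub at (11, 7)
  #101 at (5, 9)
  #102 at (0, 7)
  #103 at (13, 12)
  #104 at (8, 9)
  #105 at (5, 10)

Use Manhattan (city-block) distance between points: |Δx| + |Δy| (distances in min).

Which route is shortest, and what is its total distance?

Shortest is Option C, total 38 min.

Option A: 8 + 11 + 8 + 10 + 8 + 9 = 54
Option B: 11 + 10 + 8 + 10 + 1 + 8 = 48
Option C: 11 + 8 + 1 + 3 + 8 + 7 = 38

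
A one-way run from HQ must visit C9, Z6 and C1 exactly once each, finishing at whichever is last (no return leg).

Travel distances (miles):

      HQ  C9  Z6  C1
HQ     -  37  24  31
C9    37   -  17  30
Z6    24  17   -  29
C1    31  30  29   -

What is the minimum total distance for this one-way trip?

Shortest open route: 71 miles.

There are 3! = 6 possible orderings.
HQ→C9→Z6→C1: 37+17+29 = 83
HQ→C9→C1→Z6: 37+30+29 = 96
HQ→Z6→C9→C1: 24+17+30 = 71
HQ→Z6→C1→C9: 24+29+30 = 83
HQ→C1→C9→Z6: 31+30+17 = 78
HQ→C1→Z6→C9: 31+29+17 = 77
The minimum is 71.
One shortest path: HQ → Z6 → C9 → C1.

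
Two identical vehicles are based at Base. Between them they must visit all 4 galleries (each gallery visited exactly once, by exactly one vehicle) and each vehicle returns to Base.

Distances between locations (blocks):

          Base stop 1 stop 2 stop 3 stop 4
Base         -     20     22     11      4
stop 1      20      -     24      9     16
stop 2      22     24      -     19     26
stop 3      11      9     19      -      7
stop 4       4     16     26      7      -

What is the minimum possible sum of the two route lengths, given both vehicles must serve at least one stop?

There are 2^3 − 1 = 7 ways to divide the 4 stops into two non-empty groups. For each, the best each vehicle can do is its own shortest tour through its group:
  {stop 1} + {stop 2, stop 3, stop 4}: 40 + 52 = 92
  {stop 2} + {stop 1, stop 3, stop 4}: 44 + 40 = 84
  {stop 1, stop 2} + {stop 3, stop 4}: 66 + 22 = 88
  {stop 3} + {stop 1, stop 2, stop 4}: 22 + 66 = 88
  {stop 1, stop 3} + {stop 2, stop 4}: 40 + 52 = 92
  {stop 2, stop 3} + {stop 1, stop 4}: 52 + 40 = 92
  … (7 splits in total)
  {stop 1, stop 2, stop 3} + {stop 4}: 66 + 8 = 74  ← best
Best: vehicle 1 Base → stop 2 → stop 1 → stop 3 → Base = 66; vehicle 2 Base → stop 4 → Base = 8; combined 74.

74 blocks — the smallest possible combined total.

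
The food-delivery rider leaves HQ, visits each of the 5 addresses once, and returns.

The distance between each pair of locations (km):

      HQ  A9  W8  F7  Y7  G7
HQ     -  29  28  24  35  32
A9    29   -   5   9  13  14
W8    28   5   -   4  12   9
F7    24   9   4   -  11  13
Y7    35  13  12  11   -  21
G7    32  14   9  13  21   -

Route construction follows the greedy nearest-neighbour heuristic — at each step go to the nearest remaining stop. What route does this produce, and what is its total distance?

99 km along HQ → F7 → W8 → A9 → Y7 → G7 → HQ.

From HQ: distances to unvisited — F7=24, W8=28, A9=29, G7=32, Y7=35. Nearest is F7 (24).
From F7: distances to unvisited — W8=4, A9=9, Y7=11, G7=13. Nearest is W8 (4).
From W8: distances to unvisited — A9=5, G7=9, Y7=12. Nearest is A9 (5).
From A9: distances to unvisited — Y7=13, G7=14. Nearest is Y7 (13).
From Y7: distances to unvisited — G7=21. Nearest is G7 (21).
Return G7→HQ: 32.
Total = 24 + 4 + 5 + 13 + 21 + 32 = 99.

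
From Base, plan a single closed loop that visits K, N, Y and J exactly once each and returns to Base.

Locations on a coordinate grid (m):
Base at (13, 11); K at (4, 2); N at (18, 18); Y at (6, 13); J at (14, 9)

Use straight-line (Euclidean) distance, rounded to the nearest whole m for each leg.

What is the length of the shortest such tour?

With 4 stops there are 4!/2 = 12 distinct round trips (a route and its reverse cost the same).
Base → K → N → Y → J → Base: 13+21+13+9+2 = 58
Base → K → N → J → Y → Base: 13+21+10+9+7 = 60
Base → K → Y → N → J → Base: 13+11+13+10+2 = 49
Base → K → Y → J → N → Base: 13+11+9+10+9 = 52
Base → K → J → N → Y → Base: 13+12+10+13+7 = 55
Base → K → J → Y → N → Base: 13+12+9+13+9 = 56
Base → N → K → Y → J → Base: 9+21+11+9+2 = 52
Base → N → K → J → Y → Base: 9+21+12+9+7 = 58
Base → N → Y → K → J → Base: 9+13+11+12+2 = 47
Base → N → J → K → Y → Base: 9+10+12+11+7 = 49
Base → Y → K → N → J → Base: 7+11+21+10+2 = 51
Base → Y → N → K → J → Base: 7+13+21+12+2 = 55
The minimum is 47.
One optimal route: Base → N → Y → K → J → Base (or its reverse).

Minimum total distance: 47 m.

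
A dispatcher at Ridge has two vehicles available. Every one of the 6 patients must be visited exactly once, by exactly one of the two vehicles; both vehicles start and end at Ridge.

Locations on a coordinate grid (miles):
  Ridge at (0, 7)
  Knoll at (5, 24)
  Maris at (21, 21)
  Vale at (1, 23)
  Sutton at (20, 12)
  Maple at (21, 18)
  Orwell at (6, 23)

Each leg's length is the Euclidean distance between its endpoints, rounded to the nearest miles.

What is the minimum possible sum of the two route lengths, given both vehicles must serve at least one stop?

Check every non-empty split of the stops between the two vehicles; for each half take its own optimal tour:
  {Knoll} + {Maris, Vale, Sutton, Maple, Orwell}: 36 + 66 = 102
  {Maris} + {Knoll, Vale, Sutton, Maple, Orwell}: 50 + 64 = 114
  {Knoll, Maris} + {Vale, Sutton, Maple, Orwell}: 59 + 64 = 123
  {Vale} + {Knoll, Maris, Sutton, Maple, Orwell}: 32 + 64 = 96
  {Knoll, Vale} + {Maris, Sutton, Maple, Orwell}: 38 + 62 = 100
  {Maris, Vale} + {Knoll, Sutton, Maple, Orwell}: 61 + 62 = 123
  … (31 splits in total)
  {Maris, Sutton, Maple} + {Knoll, Vale, Orwell}: 55 + 38 = 93  ← best
Best: vehicle 1 Ridge → Maris → Maple → Sutton → Ridge = 55; vehicle 2 Ridge → Vale → Knoll → Orwell → Ridge = 38; combined 93.

Minimum combined distance: 93 miles.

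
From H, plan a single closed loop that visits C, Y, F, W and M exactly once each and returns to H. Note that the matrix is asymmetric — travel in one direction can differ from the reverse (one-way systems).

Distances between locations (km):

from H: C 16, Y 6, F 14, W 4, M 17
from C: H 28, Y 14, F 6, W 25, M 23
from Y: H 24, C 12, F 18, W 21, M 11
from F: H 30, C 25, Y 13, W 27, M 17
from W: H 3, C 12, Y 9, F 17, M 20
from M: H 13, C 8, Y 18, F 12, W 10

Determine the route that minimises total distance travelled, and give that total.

H → C → Y → F → W → M → H: 16+14+18+27+20+13 = 108
H → C → Y → F → M → W → H: 16+14+18+17+10+3 = 78
H → C → Y → W → F → M → H: 16+14+21+17+17+13 = 98
H → C → Y → W → M → F → H: 16+14+21+20+12+30 = 113
H → C → Y → M → F → W → H: 16+14+11+12+27+3 = 83
H → C → Y → M → W → F → H: 16+14+11+10+17+30 = 98
H → C → F → Y → W → M → H: 16+6+13+21+20+13 = 89
H → C → F → Y → M → W → H: 16+6+13+11+10+3 = 59
H → C → F → W → Y → M → H: 16+6+27+9+11+13 = 82
H → C → F → W → M → Y → H: 16+6+27+20+18+24 = 111
H → C → F → M → Y → W → H: 16+6+17+18+21+3 = 81
H → C → F → M → W → Y → H: 16+6+17+10+9+24 = 82
H → C → W → Y → F → M → H: 16+25+9+18+17+13 = 98
H → C → W → Y → M → F → H: 16+25+9+11+12+30 = 103
… (106 more)
H → Y → C → F → M → W → H: 6+12+6+17+10+3 = 54  ← best
The minimum is 54.
One optimal route: H → Y → C → F → M → W → H.

Minimum total distance: 54 km.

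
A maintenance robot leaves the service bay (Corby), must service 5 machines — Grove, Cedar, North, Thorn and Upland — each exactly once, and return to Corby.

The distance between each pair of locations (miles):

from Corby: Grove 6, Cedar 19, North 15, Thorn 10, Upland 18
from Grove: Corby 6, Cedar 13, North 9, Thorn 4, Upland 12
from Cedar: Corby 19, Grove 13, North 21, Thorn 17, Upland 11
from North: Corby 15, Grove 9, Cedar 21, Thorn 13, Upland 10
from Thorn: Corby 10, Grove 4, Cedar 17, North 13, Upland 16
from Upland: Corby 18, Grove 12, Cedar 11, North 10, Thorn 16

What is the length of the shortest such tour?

Shortest round trip = 63 miles.

With 5 stops there are 5!/2 = 60 distinct round trips (a route and its reverse cost the same).
Corby→Grove→Cedar→North→Thorn→Upland→Corby: 6+13+21+13+16+18 = 87
Corby→Grove→Cedar→North→Upland→Thorn→Corby: 6+13+21+10+16+10 = 76
Corby→Grove→Cedar→Thorn→North→Upland→Corby: 6+13+17+13+10+18 = 77
Corby→Grove→Cedar→Thorn→Upland→North→Corby: 6+13+17+16+10+15 = 77
Corby→Grove→Cedar→Upland→North→Thorn→Corby: 6+13+11+10+13+10 = 63
Corby→Grove→Cedar→Upland→Thorn→North→Corby: 6+13+11+16+13+15 = 74
Corby→Grove→North→Cedar→Thorn→Upland→Corby: 6+9+21+17+16+18 = 87
Corby→Grove→North→Cedar→Upland→Thorn→Corby: 6+9+21+11+16+10 = 73
Corby→Grove→North→Thorn→Cedar→Upland→Corby: 6+9+13+17+11+18 = 74
Corby→Grove→North→Thorn→Upland→Cedar→Corby: 6+9+13+16+11+19 = 74
Corby→Grove→North→Upland→Cedar→Thorn→Corby: 6+9+10+11+17+10 = 63
Corby→Grove→North→Upland→Thorn→Cedar→Corby: 6+9+10+16+17+19 = 77
Corby→Grove→Thorn→Cedar→North→Upland→Corby: 6+4+17+21+10+18 = 76
Corby→Grove→Thorn→Cedar→Upland→North→Corby: 6+4+17+11+10+15 = 63
… (46 more)
The minimum is 63.
One optimal route: Corby → Grove → Cedar → Upland → North → Thorn → Corby (or its reverse).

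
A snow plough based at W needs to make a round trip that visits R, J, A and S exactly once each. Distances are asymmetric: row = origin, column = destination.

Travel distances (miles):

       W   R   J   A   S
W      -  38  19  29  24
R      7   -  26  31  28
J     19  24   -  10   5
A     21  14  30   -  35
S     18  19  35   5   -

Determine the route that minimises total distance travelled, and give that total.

Shortest round trip = 50 miles.

W - R - J - A - S - W: 38+26+10+35+18 = 127
W - R - J - S - A - W: 38+26+5+5+21 = 95
W - R - A - J - S - W: 38+31+30+5+18 = 122
W - R - A - S - J - W: 38+31+35+35+19 = 158
W - R - S - J - A - W: 38+28+35+10+21 = 132
W - R - S - A - J - W: 38+28+5+30+19 = 120
W - J - R - A - S - W: 19+24+31+35+18 = 127
W - J - R - S - A - W: 19+24+28+5+21 = 97
W - J - A - R - S - W: 19+10+14+28+18 = 89
W - J - A - S - R - W: 19+10+35+19+7 = 90
W - J - S - R - A - W: 19+5+19+31+21 = 95
W - J - S - A - R - W: 19+5+5+14+7 = 50
W - A - R - J - S - W: 29+14+26+5+18 = 92
W - A - R - S - J - W: 29+14+28+35+19 = 125
… (10 more)
The minimum is 50.
One optimal route: W → J → S → A → R → W.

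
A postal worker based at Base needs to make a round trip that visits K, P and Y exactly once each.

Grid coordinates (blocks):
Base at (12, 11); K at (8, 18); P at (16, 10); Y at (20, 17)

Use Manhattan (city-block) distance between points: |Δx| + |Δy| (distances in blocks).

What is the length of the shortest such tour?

Shortest round trip = 40 blocks.

There are 3 distinct closed tours to check (reversals are equivalent).
Base - K - P - Y - Base: 11+16+11+14 = 52
Base - K - Y - P - Base: 11+13+11+5 = 40
Base - P - K - Y - Base: 5+16+13+14 = 48
The minimum is 40.
One optimal route: Base → K → Y → P → Base (or its reverse).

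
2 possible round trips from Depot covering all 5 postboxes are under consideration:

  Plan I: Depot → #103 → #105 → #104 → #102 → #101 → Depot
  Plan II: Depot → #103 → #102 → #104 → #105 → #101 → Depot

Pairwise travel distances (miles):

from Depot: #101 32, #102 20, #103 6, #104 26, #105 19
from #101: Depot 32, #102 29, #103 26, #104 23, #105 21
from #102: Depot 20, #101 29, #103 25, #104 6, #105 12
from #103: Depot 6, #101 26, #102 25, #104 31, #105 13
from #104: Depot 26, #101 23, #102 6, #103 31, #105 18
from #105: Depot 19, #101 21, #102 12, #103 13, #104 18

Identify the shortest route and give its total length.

Plan I: 6 + 13 + 18 + 6 + 29 + 32 = 104
Plan II: 6 + 25 + 6 + 18 + 21 + 32 = 108

104 miles — Plan I is the shortest.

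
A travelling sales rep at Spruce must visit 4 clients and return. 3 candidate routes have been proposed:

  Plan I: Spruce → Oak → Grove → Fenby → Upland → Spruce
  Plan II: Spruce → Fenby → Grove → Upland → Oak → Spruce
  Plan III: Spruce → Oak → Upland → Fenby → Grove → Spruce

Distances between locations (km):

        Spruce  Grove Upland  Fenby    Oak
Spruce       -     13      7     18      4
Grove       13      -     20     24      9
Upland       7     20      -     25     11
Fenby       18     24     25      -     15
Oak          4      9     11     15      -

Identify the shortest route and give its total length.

Plan I: 4 + 9 + 24 + 25 + 7 = 69
Plan II: 18 + 24 + 20 + 11 + 4 = 77
Plan III: 4 + 11 + 25 + 24 + 13 = 77

69 km — Plan I is the shortest.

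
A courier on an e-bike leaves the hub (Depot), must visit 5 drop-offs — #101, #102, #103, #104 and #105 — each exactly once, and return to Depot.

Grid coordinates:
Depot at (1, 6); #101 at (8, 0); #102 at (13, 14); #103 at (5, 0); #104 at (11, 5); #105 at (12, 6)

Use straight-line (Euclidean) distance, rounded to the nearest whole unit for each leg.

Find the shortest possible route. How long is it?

Depot→#101→#102→#103→#104→#105→Depot: 9+15+16+8+1+11 = 60
Depot→#101→#102→#103→#105→#104→Depot: 9+15+16+9+1+10 = 60
Depot→#101→#102→#104→#103→#105→Depot: 9+15+9+8+9+11 = 61
Depot→#101→#102→#104→#105→#103→Depot: 9+15+9+1+9+7 = 50
Depot→#101→#102→#105→#103→#104→Depot: 9+15+8+9+8+10 = 59
Depot→#101→#102→#105→#104→#103→Depot: 9+15+8+1+8+7 = 48
Depot→#101→#103→#102→#104→#105→Depot: 9+3+16+9+1+11 = 49
Depot→#101→#103→#102→#105→#104→Depot: 9+3+16+8+1+10 = 47
Depot→#101→#103→#104→#102→#105→Depot: 9+3+8+9+8+11 = 48
Depot→#101→#103→#104→#105→#102→Depot: 9+3+8+1+8+14 = 43
Depot→#101→#103→#105→#102→#104→Depot: 9+3+9+8+9+10 = 48
Depot→#101→#103→#105→#104→#102→Depot: 9+3+9+1+9+14 = 45
Depot→#101→#104→#102→#103→#105→Depot: 9+6+9+16+9+11 = 60
Depot→#101→#104→#102→#105→#103→Depot: 9+6+9+8+9+7 = 48
… (46 more)
Depot→#102→#105→#104→#101→#103→Depot: 14+8+1+6+3+7 = 39  ← best
The minimum is 39.
One optimal route: Depot → #102 → #105 → #104 → #101 → #103 → Depot (or its reverse).

Minimum total distance: 39.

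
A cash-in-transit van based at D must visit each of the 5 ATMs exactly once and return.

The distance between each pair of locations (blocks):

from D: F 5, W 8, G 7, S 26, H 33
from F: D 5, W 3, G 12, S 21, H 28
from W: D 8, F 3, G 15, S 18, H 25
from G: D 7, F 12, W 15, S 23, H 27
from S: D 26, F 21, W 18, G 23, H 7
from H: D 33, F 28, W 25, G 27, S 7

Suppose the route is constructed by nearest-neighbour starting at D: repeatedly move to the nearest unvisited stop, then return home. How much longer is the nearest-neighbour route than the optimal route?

Excess over optimum: 19 blocks.

From D: F=5, G=7, W=8, S=26, H=33 → choose F (5).
From F: W=3, G=12, S=21, H=28 → choose W (3).
From W: G=15, S=18, H=25 → choose G (15).
From G: S=23, H=27 → choose S (23).
From S: H=7 → choose H (7).
NN route D → F → W → G → S → H → D costs 86.
Optimal: D → F → W → S → H → G → D costs 67 (by enumerating all 60 distinct tours).
Excess = 86 − 67 = 19.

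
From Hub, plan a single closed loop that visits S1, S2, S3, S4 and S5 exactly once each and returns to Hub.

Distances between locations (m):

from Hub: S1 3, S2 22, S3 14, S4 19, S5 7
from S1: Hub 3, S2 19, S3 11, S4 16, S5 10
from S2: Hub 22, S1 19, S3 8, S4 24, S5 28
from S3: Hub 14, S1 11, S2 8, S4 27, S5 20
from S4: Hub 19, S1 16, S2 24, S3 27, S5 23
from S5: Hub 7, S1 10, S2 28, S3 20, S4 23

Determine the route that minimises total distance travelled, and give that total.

With 5 stops there are 5!/2 = 60 distinct round trips (a route and its reverse cost the same).
Hub → S1 → S2 → S3 → S4 → S5 → Hub: 3+19+8+27+23+7 = 87
Hub → S1 → S2 → S3 → S5 → S4 → Hub: 3+19+8+20+23+19 = 92
Hub → S1 → S2 → S4 → S3 → S5 → Hub: 3+19+24+27+20+7 = 100
Hub → S1 → S2 → S4 → S5 → S3 → Hub: 3+19+24+23+20+14 = 103
Hub → S1 → S2 → S5 → S3 → S4 → Hub: 3+19+28+20+27+19 = 116
Hub → S1 → S2 → S5 → S4 → S3 → Hub: 3+19+28+23+27+14 = 114
Hub → S1 → S3 → S2 → S4 → S5 → Hub: 3+11+8+24+23+7 = 76
Hub → S1 → S3 → S2 → S5 → S4 → Hub: 3+11+8+28+23+19 = 92
Hub → S1 → S3 → S4 → S2 → S5 → Hub: 3+11+27+24+28+7 = 100
Hub → S1 → S3 → S4 → S5 → S2 → Hub: 3+11+27+23+28+22 = 114
Hub → S1 → S3 → S5 → S2 → S4 → Hub: 3+11+20+28+24+19 = 105
Hub → S1 → S3 → S5 → S4 → S2 → Hub: 3+11+20+23+24+22 = 103
Hub → S1 → S4 → S2 → S3 → S5 → Hub: 3+16+24+8+20+7 = 78
Hub → S1 → S4 → S2 → S5 → S3 → Hub: 3+16+24+28+20+14 = 105
… (46 more)
The minimum is 76.
One optimal route: Hub → S1 → S3 → S2 → S4 → S5 → Hub (or its reverse).

76 m — the shortest possible round trip.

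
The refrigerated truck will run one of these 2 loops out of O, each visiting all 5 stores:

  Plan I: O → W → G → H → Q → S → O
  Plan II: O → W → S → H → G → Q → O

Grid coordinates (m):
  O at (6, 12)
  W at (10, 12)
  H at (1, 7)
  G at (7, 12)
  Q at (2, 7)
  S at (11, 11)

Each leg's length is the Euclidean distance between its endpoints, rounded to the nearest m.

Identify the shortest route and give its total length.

Plan I: 4 + 3 + 8 + 1 + 10 + 5 = 31
Plan II: 4 + 1 + 11 + 8 + 7 + 6 = 37

Shortest is Plan I, total 31 m.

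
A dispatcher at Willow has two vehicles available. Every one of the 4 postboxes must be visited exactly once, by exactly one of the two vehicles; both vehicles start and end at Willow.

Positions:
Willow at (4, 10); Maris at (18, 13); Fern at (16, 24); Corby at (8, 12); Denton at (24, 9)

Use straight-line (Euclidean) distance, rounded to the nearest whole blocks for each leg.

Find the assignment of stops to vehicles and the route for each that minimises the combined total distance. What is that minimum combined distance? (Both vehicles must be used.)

64 blocks — the smallest possible combined total.

Try each way of splitting the stops between the two vehicles (each non-empty) and, for each split, find the best tour for each vehicle:
  {Maris} + {Fern, Corby, Denton}: 28 + 55 = 83
  {Fern} + {Maris, Corby, Denton}: 36 + 41 = 77
  {Maris, Fern} + {Corby, Denton}: 43 + 40 = 83
  {Corby} + {Maris, Fern, Denton}: 8 + 56 = 64
  {Maris, Corby} + {Fern, Denton}: 28 + 55 = 83
  {Fern, Corby} + {Maris, Denton}: 36 + 41 = 77
  … (7 splits in total)
Best: vehicle 1 Willow → Corby → Willow = 8; vehicle 2 Willow → Maris → Denton → Fern → Willow = 56; combined 64.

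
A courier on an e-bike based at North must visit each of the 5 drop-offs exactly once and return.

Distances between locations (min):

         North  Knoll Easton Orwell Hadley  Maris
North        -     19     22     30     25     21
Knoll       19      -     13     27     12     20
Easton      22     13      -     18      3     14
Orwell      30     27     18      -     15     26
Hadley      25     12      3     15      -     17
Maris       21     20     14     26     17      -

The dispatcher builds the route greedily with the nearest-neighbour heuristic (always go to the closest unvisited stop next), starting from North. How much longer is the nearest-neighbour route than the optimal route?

North: Knoll=19, Maris=21, Easton=22, Hadley=25, Orwell=30 ⇒ Knoll
Knoll: Hadley=12, Easton=13, Maris=20, Orwell=27 ⇒ Hadley
Hadley: Easton=3, Orwell=15, Maris=17 ⇒ Easton
Easton: Maris=14, Orwell=18 ⇒ Maris
Maris: Orwell=26 ⇒ Orwell
NN route North → Knoll → Hadley → Easton → Maris → Orwell → North costs 104.
Optimal: North → Knoll → Easton → Hadley → Orwell → Maris → North costs 97 (by enumerating all 60 distinct tours).
Excess = 104 − 97 = 7.

Excess over optimum: 7 min.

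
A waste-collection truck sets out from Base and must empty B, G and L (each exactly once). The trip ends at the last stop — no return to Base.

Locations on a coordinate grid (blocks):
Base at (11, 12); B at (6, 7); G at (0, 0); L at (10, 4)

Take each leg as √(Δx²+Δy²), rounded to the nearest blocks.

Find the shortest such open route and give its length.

There are 3! = 6 possible orderings.
Base→B→G→L: 7+9+11 = 27
Base→B→L→G: 7+5+11 = 23
Base→G→B→L: 16+9+5 = 30
Base→G→L→B: 16+11+5 = 32
Base→L→B→G: 8+5+9 = 22
Base→L→G→B: 8+11+9 = 28
The minimum is 22.
One shortest path: Base → L → B → G.

Shortest open route: 22 blocks.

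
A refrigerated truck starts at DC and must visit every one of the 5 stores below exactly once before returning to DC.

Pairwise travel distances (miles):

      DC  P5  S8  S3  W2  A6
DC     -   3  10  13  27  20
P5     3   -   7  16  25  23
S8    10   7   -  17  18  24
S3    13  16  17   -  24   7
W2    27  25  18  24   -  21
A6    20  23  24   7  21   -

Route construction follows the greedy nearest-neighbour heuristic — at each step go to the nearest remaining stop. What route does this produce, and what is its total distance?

DC → [P5:3 / S8:10 / S3:13 / A6:20 / W2:27] → P5 (3)
P5 → [S8:7 / S3:16 / A6:23 / W2:25] → S8 (7)
S8 → [S3:17 / W2:18 / A6:24] → S3 (17)
S3 → [A6:7 / W2:24] → A6 (7)
A6 → [W2:21] → W2 (21)
Return W2→DC: 27.
Total = 3 + 7 + 17 + 7 + 21 + 27 = 82.

Total distance 82 miles via the nearest-neighbour route DC → P5 → S8 → S3 → A6 → W2 → DC.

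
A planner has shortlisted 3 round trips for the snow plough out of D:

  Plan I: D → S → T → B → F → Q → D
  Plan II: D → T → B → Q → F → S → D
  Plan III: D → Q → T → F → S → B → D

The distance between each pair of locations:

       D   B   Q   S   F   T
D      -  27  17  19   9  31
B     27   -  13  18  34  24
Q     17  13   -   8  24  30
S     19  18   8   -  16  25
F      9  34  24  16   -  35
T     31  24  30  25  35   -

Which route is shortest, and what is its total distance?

Plan I: 19 + 25 + 24 + 34 + 24 + 17 = 143
Plan II: 31 + 24 + 13 + 24 + 16 + 19 = 127
Plan III: 17 + 30 + 35 + 16 + 18 + 27 = 143

Shortest is Plan II, total 127.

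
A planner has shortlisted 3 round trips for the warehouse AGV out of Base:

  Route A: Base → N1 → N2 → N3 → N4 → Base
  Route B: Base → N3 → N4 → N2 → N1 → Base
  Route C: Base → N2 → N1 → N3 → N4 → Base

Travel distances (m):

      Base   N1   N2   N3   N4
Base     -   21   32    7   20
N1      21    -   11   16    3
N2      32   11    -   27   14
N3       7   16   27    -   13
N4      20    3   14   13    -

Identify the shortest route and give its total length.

Route A: 21 + 11 + 27 + 13 + 20 = 92
Route B: 7 + 13 + 14 + 11 + 21 = 66
Route C: 32 + 11 + 16 + 13 + 20 = 92

Shortest is Route B, total 66 m.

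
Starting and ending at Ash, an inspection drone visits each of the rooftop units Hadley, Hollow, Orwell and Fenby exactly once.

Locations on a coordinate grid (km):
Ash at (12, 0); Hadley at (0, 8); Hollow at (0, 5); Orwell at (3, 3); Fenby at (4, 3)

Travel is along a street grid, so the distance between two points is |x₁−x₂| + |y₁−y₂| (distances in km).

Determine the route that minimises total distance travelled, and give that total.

With 4 stops there are 4!/2 = 12 distinct round trips (a route and its reverse cost the same).
Ash - Hadley - Hollow - Orwell - Fenby - Ash: 20+3+5+1+11 = 40
Ash - Hadley - Hollow - Fenby - Orwell - Ash: 20+3+6+1+12 = 42
Ash - Hadley - Orwell - Hollow - Fenby - Ash: 20+8+5+6+11 = 50
Ash - Hadley - Orwell - Fenby - Hollow - Ash: 20+8+1+6+17 = 52
Ash - Hadley - Fenby - Hollow - Orwell - Ash: 20+9+6+5+12 = 52
Ash - Hadley - Fenby - Orwell - Hollow - Ash: 20+9+1+5+17 = 52
Ash - Hollow - Hadley - Orwell - Fenby - Ash: 17+3+8+1+11 = 40
Ash - Hollow - Hadley - Fenby - Orwell - Ash: 17+3+9+1+12 = 42
Ash - Hollow - Orwell - Hadley - Fenby - Ash: 17+5+8+9+11 = 50
Ash - Hollow - Fenby - Hadley - Orwell - Ash: 17+6+9+8+12 = 52
Ash - Orwell - Hadley - Hollow - Fenby - Ash: 12+8+3+6+11 = 40
Ash - Orwell - Hollow - Hadley - Fenby - Ash: 12+5+3+9+11 = 40
The minimum is 40.
One optimal route: Ash → Hadley → Hollow → Orwell → Fenby → Ash (or its reverse).

Shortest round trip = 40 km.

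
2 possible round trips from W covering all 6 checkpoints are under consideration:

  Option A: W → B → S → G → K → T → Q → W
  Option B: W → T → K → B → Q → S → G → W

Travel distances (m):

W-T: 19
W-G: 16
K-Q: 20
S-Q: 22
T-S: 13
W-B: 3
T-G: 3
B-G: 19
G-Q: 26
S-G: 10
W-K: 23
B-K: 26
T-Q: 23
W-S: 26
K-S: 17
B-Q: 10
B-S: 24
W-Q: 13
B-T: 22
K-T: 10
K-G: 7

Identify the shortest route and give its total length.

Option A: 3 + 24 + 10 + 7 + 10 + 23 + 13 = 90
Option B: 19 + 10 + 26 + 10 + 22 + 10 + 16 = 113

90 m — Option A is the shortest.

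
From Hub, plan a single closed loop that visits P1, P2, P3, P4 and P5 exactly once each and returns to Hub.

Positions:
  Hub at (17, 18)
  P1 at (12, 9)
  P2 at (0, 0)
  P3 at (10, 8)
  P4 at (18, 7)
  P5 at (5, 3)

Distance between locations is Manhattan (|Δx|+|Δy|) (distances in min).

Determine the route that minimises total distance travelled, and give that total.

There are 60 distinct closed tours to check (reversals are equivalent).
Hub→P1→P2→P3→P4→P5→Hub: 14+21+18+9+17+27 = 106
Hub→P1→P2→P3→P5→P4→Hub: 14+21+18+10+17+12 = 92
Hub→P1→P2→P4→P3→P5→Hub: 14+21+25+9+10+27 = 106
Hub→P1→P2→P4→P5→P3→Hub: 14+21+25+17+10+17 = 104
Hub→P1→P2→P5→P3→P4→Hub: 14+21+8+10+9+12 = 74
Hub→P1→P2→P5→P4→P3→Hub: 14+21+8+17+9+17 = 86
Hub→P1→P3→P2→P4→P5→Hub: 14+3+18+25+17+27 = 104
Hub→P1→P3→P2→P5→P4→Hub: 14+3+18+8+17+12 = 72
Hub→P1→P3→P4→P2→P5→Hub: 14+3+9+25+8+27 = 86
Hub→P1→P3→P4→P5→P2→Hub: 14+3+9+17+8+35 = 86
Hub→P1→P3→P5→P2→P4→Hub: 14+3+10+8+25+12 = 72
Hub→P1→P3→P5→P4→P2→Hub: 14+3+10+17+25+35 = 104
Hub→P1→P4→P2→P3→P5→Hub: 14+8+25+18+10+27 = 102
Hub→P1→P4→P2→P5→P3→Hub: 14+8+25+8+10+17 = 82
… (46 more)
The minimum is 72.
One optimal route: Hub → P1 → P3 → P2 → P5 → P4 → Hub (or its reverse).

Minimum total distance: 72 min.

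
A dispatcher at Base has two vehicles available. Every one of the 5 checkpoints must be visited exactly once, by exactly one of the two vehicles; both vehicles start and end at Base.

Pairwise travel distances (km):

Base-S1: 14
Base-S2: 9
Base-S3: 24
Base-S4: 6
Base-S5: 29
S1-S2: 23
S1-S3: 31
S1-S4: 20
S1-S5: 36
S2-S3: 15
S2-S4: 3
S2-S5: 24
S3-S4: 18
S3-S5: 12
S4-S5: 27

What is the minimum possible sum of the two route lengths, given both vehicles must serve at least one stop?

Minimum combined distance: 93 km.

Try each way of splitting the stops between the two vehicles (each non-empty) and, for each split, find the best tour for each vehicle:
  {S1} + {S2, S3, S4, S5}: 28 + 65 = 93
  {S2} + {S1, S3, S4, S5}: 18 + 86 = 104
  {S1, S2} + {S3, S4, S5}: 46 + 65 = 111
  {S3} + {S1, S2, S4, S5}: 48 + 83 = 131
  {S1, S3} + {S2, S4, S5}: 69 + 62 = 131
  {S2, S3} + {S1, S4, S5}: 48 + 83 = 131
  … (15 splits in total)
Best: vehicle 1 Base → S1 → Base = 28; vehicle 2 Base → S4 → S2 → S3 → S5 → Base = 65; combined 93.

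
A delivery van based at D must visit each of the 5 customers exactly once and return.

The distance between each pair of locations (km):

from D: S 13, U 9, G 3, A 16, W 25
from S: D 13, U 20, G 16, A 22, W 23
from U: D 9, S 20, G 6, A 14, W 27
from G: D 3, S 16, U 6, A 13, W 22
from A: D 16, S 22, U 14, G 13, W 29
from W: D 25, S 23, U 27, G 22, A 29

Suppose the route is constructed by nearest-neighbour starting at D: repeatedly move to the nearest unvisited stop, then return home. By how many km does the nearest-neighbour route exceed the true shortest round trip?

D: G=3, U=9, S=13, A=16, W=25 ⇒ G
G: U=6, A=13, S=16, W=22 ⇒ U
U: A=14, S=20, W=27 ⇒ A
A: S=22, W=29 ⇒ S
S: W=23 ⇒ W
NN route D → G → U → A → S → W → D costs 93.
Optimal: D → S → W → A → U → G → D costs 88 (by enumerating all 60 distinct tours).
Excess = 93 − 88 = 5.

Excess over optimum: 5 km.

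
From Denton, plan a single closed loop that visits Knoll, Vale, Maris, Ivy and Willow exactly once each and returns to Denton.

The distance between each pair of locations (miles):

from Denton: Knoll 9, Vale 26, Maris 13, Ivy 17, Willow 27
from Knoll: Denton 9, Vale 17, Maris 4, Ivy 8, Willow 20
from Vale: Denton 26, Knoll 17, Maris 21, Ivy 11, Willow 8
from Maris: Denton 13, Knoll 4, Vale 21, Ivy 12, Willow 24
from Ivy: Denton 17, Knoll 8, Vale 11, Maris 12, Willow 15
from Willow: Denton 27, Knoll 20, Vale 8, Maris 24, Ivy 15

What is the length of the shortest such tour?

With 5 stops there are 5!/2 = 60 distinct round trips (a route and its reverse cost the same).
Denton-Knoll-Vale-Maris-Ivy-Willow-Denton: 9+17+21+12+15+27 = 101
Denton-Knoll-Vale-Maris-Willow-Ivy-Denton: 9+17+21+24+15+17 = 103
Denton-Knoll-Vale-Ivy-Maris-Willow-Denton: 9+17+11+12+24+27 = 100
Denton-Knoll-Vale-Ivy-Willow-Maris-Denton: 9+17+11+15+24+13 = 89
Denton-Knoll-Vale-Willow-Maris-Ivy-Denton: 9+17+8+24+12+17 = 87
Denton-Knoll-Vale-Willow-Ivy-Maris-Denton: 9+17+8+15+12+13 = 74
Denton-Knoll-Maris-Vale-Ivy-Willow-Denton: 9+4+21+11+15+27 = 87
Denton-Knoll-Maris-Vale-Willow-Ivy-Denton: 9+4+21+8+15+17 = 74
Denton-Knoll-Maris-Ivy-Vale-Willow-Denton: 9+4+12+11+8+27 = 71
Denton-Knoll-Maris-Ivy-Willow-Vale-Denton: 9+4+12+15+8+26 = 74
Denton-Knoll-Maris-Willow-Vale-Ivy-Denton: 9+4+24+8+11+17 = 73
Denton-Knoll-Maris-Willow-Ivy-Vale-Denton: 9+4+24+15+11+26 = 89
Denton-Knoll-Ivy-Vale-Maris-Willow-Denton: 9+8+11+21+24+27 = 100
Denton-Knoll-Ivy-Vale-Willow-Maris-Denton: 9+8+11+8+24+13 = 73
… (46 more)
The minimum is 71.
One optimal route: Denton → Knoll → Maris → Ivy → Vale → Willow → Denton (or its reverse).

71 miles — the shortest possible round trip.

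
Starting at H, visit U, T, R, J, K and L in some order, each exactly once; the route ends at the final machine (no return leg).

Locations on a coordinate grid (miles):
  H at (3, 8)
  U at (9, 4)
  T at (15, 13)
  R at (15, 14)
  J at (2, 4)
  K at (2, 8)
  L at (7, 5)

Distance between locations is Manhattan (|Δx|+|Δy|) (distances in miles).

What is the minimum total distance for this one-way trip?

There are 6! = 720 possible orderings.
H - U - T - R - J - K - L: 10+15+1+23+4+8 = 61
H - U - T - R - J - L - K: 10+15+1+23+6+8 = 63
H - U - T - R - K - J - L: 10+15+1+19+4+6 = 55
H - U - T - R - K - L - J: 10+15+1+19+8+6 = 59
H - U - T - R - L - J - K: 10+15+1+17+6+4 = 53
H - U - T - R - L - K - J: 10+15+1+17+8+4 = 55
H - U - T - J - R - K - L: 10+15+22+23+19+8 = 97
H - U - T - J - R - L - K: 10+15+22+23+17+8 = 95
… (712 more)
H - K - J - L - U - T - R: 1+4+6+3+15+1 = 30  ← best
The minimum is 30.
One shortest path: H → K → J → L → U → T → R.

30 miles — the minimum one-way total.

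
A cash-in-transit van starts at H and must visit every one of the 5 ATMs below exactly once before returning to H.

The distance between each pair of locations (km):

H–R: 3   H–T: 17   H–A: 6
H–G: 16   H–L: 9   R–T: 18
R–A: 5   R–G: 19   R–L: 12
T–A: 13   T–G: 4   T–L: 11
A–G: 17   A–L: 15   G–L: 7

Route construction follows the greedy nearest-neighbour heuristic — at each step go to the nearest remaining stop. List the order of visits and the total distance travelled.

Nearest-neighbour total = 41 km; route H → R → A → T → G → L → H.

At H the remaining stops are R 3, A 6, L 9, G 16, T 17; go to R.
At R the remaining stops are A 5, L 12, T 18, G 19; go to A.
At A the remaining stops are T 13, L 15, G 17; go to T.
At T the remaining stops are G 4, L 11; go to G.
At G the remaining stops are L 7; go to L.
Return L→H: 9.
Total = 3 + 5 + 13 + 4 + 7 + 9 = 41.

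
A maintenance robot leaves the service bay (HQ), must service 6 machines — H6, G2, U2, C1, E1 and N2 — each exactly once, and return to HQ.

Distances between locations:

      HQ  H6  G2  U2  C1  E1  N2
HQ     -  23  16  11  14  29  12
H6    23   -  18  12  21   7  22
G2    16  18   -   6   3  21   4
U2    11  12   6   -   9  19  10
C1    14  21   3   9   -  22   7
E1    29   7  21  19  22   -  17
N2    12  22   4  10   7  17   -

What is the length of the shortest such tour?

HQ → H6 → G2 → U2 → C1 → E1 → N2 → HQ: 23+18+6+9+22+17+12 = 107
HQ → H6 → G2 → U2 → C1 → N2 → E1 → HQ: 23+18+6+9+7+17+29 = 109
HQ → H6 → G2 → U2 → E1 → C1 → N2 → HQ: 23+18+6+19+22+7+12 = 107
HQ → H6 → G2 → U2 → E1 → N2 → C1 → HQ: 23+18+6+19+17+7+14 = 104
HQ → H6 → G2 → U2 → N2 → C1 → E1 → HQ: 23+18+6+10+7+22+29 = 115
HQ → H6 → G2 → U2 → N2 → E1 → C1 → HQ: 23+18+6+10+17+22+14 = 110
HQ → H6 → G2 → C1 → U2 → E1 → N2 → HQ: 23+18+3+9+19+17+12 = 101
HQ → H6 → G2 → C1 → U2 → N2 → E1 → HQ: 23+18+3+9+10+17+29 = 109
… (352 more)
HQ → U2 → H6 → E1 → N2 → G2 → C1 → HQ: 11+12+7+17+4+3+14 = 68  ← best
The minimum is 68.
One optimal route: HQ → U2 → H6 → E1 → N2 → G2 → C1 → HQ (or its reverse).

68 — the shortest possible round trip.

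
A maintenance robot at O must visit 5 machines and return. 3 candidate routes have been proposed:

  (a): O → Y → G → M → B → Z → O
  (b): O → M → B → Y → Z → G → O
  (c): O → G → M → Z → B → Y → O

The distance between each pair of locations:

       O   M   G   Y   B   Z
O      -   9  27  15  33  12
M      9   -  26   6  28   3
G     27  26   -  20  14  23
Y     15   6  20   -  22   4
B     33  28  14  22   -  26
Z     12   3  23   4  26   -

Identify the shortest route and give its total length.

(a): 15 + 20 + 26 + 28 + 26 + 12 = 127
(b): 9 + 28 + 22 + 4 + 23 + 27 = 113
(c): 27 + 26 + 3 + 26 + 22 + 15 = 119

Shortest is (b), total 113.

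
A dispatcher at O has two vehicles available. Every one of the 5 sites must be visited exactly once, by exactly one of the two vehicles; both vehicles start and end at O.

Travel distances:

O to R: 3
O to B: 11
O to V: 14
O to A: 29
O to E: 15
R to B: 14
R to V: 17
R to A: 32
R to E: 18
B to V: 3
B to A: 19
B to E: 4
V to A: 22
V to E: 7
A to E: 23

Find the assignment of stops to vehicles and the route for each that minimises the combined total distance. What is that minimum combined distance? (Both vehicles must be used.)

79 — the smallest possible combined total.

Check every non-empty split of the stops between the two vehicles; for each half take its own optimal tour:
  {R} + {B, V, A, E}: 6 + 73 = 79
  {B} + {R, V, A, E}: 22 + 79 = 101
  {R, B} + {V, A, E}: 28 + 73 = 101
  {V} + {R, B, A, E}: 28 + 73 = 101
  {R, V} + {B, A, E}: 34 + 67 = 101
  {B, V} + {R, A, E}: 28 + 73 = 101
  … (15 splits in total)
Best: vehicle 1 O → R → O = 6; vehicle 2 O → B → V → E → A → O = 73; combined 79.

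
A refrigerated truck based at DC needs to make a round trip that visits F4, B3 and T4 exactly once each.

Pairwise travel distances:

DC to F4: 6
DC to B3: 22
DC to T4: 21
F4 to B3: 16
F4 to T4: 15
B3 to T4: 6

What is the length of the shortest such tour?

49 — the shortest possible round trip.

DC → F4 → B3 → T4 → DC: 6+16+6+21 = 49
DC → F4 → T4 → B3 → DC: 6+15+6+22 = 49
DC → B3 → F4 → T4 → DC: 22+16+15+21 = 74
The minimum is 49.
One optimal route: DC → F4 → B3 → T4 → DC (or its reverse).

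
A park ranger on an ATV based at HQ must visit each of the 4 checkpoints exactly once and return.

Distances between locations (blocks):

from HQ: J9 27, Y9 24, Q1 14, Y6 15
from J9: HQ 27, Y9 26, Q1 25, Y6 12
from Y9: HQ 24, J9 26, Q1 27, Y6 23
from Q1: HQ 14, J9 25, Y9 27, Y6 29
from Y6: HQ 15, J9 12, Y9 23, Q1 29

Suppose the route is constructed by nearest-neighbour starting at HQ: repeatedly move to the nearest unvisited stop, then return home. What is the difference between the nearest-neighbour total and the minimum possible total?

The nearest-neighbour route is 4 blocks longer than optimal.

HQ: Q1=14, Y6=15, Y9=24, J9=27 ⇒ Q1
Q1: J9=25, Y9=27, Y6=29 ⇒ J9
J9: Y6=12, Y9=26 ⇒ Y6
Y6: Y9=23 ⇒ Y9
NN route HQ → Q1 → J9 → Y6 → Y9 → HQ costs 98.
Optimal: HQ → Q1 → Y9 → J9 → Y6 → HQ costs 94 (by enumerating all 12 distinct tours).
Excess = 98 − 94 = 4.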